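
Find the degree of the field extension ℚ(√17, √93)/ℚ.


[ℚ(√17,√93):ℚ] = [ℚ(√17,√93):ℚ(√17)]·[ℚ(√17):ℚ] = 2·2 = 4

[ℚ(√17, √93)/ℚ] = 4


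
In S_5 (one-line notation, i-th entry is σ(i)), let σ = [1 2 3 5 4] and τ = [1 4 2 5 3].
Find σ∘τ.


σ∘τ: apply τ first, then σ
1 →τ 1 →σ 1
2 →τ 4 →σ 5
3 →τ 2 →σ 2
4 →τ 5 →σ 4
5 →τ 3 →σ 3

σ∘τ = [1 5 2 4 3]


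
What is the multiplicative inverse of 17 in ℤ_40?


Use the extended Euclidean algorithm to write 1 = 17·s + 40·t; then s mod 40 is the inverse.
Euclidean algorithm:
  17 = 0·40 + 17
  40 = 2·17 + 6
  17 = 2·6 + 5
  6 = 1·5 + 1
  5 = 5·1 + 0
gcd(17,40) = 1
Back-substitution gives: 17·(-7) + 40·(3) = 1
So 17⁻¹ ≡ -7 ≡ 33 (mod 40)
Check: 17 × 33 = 561 ≡ 1 (mod 40) ✓

17⁻¹ ≡ 33 (mod 40)


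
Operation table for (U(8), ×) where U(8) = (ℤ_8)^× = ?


Elements: {1, 3, 5, 7}
Operation: multiplication mod 8
Entry (a, b) = (a × b) mod 8

Cayley table:
  | 1 | 3 | 5 | 7
1 | 1 | 3 | 5 | 7
3 | 3 | 1 | 7 | 5
5 | 5 | 7 | 1 | 3
7 | 7 | 5 | 3 | 1


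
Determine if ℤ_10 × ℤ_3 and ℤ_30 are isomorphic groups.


Comparing ℤ_10 × ℤ_3 and ℤ_30:
gcd(10,3) = 1, so ℤ_10 × ℤ_3 ≅ ℤ_30 (CRT)

Yes, ℤ_10 × ℤ_3 ≅ ℤ_30


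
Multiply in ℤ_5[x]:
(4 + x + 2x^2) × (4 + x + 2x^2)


Expand and collect like terms; reduce coefficients mod 5:
x^0: 4·4 = 16 ≡ 1 (mod 5)
x^1: 4·1 + 1·4 = 8 ≡ 3 (mod 5)
x^2: 4·2 + 1·1 + 2·4 = 17 ≡ 2 (mod 5)
x^3: 1·2 + 2·1 = 4 ≡ 4 (mod 5)
x^4: 2·2 = 4 ≡ 4 (mod 5)
Result: 1 + 3x + 2x^2 + 4x^3 + 4x^4

f · g = 1 + 3x + 2x^2 + 4x^3 + 4x^4


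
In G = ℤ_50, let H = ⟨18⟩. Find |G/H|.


|⟨18⟩| = n / gcd(18, 50) = 50 / 2 = 25
H is normal (ℤ_50 is abelian).
|G/H| = |G| / |H| = 50 / 25 = 2

|G/H| = 2


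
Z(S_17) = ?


Z(G) = {g ∈ G | gx = xg for all x ∈ G}
S_n is non-abelian for n ≥ 3; Z(S_17) is trivial

Z(S_17) = {e}


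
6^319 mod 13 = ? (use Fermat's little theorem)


Fermat's little theorem: if p is prime and gcd(a,p)=1, then a^(p-1) ≡ 1 (mod p)
p = 13 is prime, gcd(6,13) = 1
Reduce exponent: 319 mod 12 = 7
So 6^319 ≡ 6^7 (mod 13)
6^7 mod 13 = 7

6^319 ≡ 7 (mod 13)


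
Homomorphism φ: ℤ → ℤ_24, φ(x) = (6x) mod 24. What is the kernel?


Kernel = preimage of identity
ker(φ) = {x ∈ ℤ : 6x ≡ 0 (mod 24)}. gcd(6,24) = 6, so 6x ≡ 0 (mod 24) ⟺ x ≡ 0 (mod 24/6 = 4). Hence ker(φ) = 4ℤ

ker(φ) = 4ℤ


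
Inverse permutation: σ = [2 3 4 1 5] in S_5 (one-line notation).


To find σ⁻¹, swap domain and range:
σ(1) = 2 → σ⁻¹(2) = 1
σ(2) = 3 → σ⁻¹(3) = 2
σ(3) = 4 → σ⁻¹(4) = 3
σ(4) = 1 → σ⁻¹(1) = 4
σ(5) = 5 → σ⁻¹(5) = 5

σ⁻¹ = [4 1 2 3 5]


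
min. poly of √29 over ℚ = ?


√29 satisfies x² - 29 = 0, irreducible over ℚ since 29 is squarefree

Minimal polynomial: x² - 29


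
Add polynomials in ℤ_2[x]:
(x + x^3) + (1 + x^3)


Add coefficients mod 2:
x^0: 0 + 1 = 1 (mod 2)
x^1: 1 + 0 = 1 (mod 2)
x^2: 0 + 0 = 0 (mod 2)
x^3: 1 + 1 = 0 (mod 2)
Result: 1 + x

f + g = 1 + x


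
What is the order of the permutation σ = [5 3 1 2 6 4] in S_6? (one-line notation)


Cycle decomposition: (1 5 6 4 2 3)
Cycle lengths: 6
Order = lcm(6) = 6

ord(σ) = 6


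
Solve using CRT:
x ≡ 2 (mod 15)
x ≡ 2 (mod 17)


m₁ = 15, m₂ = 17, gcd = 1, so CRT applies. M = m₁·m₂ = 255
Let M₁ = M/m₁ = 17, M₂ = M/m₂ = 15
Find y₁ ≡ M₁⁻¹ (mod m₁): 17⁻¹ ≡ 8 (mod 15)
Find y₂ ≡ M₂⁻¹ (mod m₂): 15⁻¹ ≡ 8 (mod 17)
x = a₁·M₁·y₁ + a₂·M₂·y₂ = 2·17·8 + 2·15·8 = 512
Reduce mod 255: x ≡ 2
Check: 2 mod 15 = 2 ✓, 2 mod 17 = 2 ✓

x ≡ 2 (mod 255)


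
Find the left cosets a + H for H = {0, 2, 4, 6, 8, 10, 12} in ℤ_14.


H = {0, 2, 4, 6, 8, 10, 12}, |H| = 7
Number of cosets = |G|/|H| = 14/7 = 2
0 + H = {0, 2, 4, 6, 8, 10, 12}
1 + H = {1, 3, 5, 7, 9, 11, 13}

Cosets: 0+H={0,2,4,6,8,10,12}; 1+H={1,3,5,7,9,11,13}


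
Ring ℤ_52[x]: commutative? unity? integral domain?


ℤ_52 has zero divisors (2·26 ≡ 0), and these lift to constant zero divisors in ℤ_52[x]; so not an integral domain
Commutative: Yes
Integral domain: No
Has unity: Yes

ℤ_52[x]: Commutative=Yes, Unity=Yes


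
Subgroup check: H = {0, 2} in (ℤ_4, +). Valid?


Subgroup test for H = {0, 2} in (ℤ_4, +):
(1) 0 ∈ H? Yes
(2) Closure: for all a,b ∈ H, (a+b) mod 4 ∈ H? Yes
(3) Inverses: for all a ∈ H, -a mod 4 ∈ H? Yes

Yes, H is a subgroup of ℤ_4


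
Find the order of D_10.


|D_n| = 2n (n rotations and n reflections)
|D_10| = 2×10 = 20

|D_10| = 20


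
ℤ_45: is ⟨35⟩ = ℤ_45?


g generates ℤ_n iff gcd(g, n) = 1
gcd(35, 45) = 5
Since gcd = 5 ≠ 1, ⟨35⟩ has order 9 < 45, so 35 is not a generator.

No, 35 does not generate ℤ_45


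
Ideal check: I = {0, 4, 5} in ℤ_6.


Check ideal conditions for I = {0, 4, 5} in ℤ_6:
(1) I is an additive subgroup? No
(2) For r ∈ ℤ_6 and a ∈ I: r·a ∈ I? No  [counterexample: r=2, a=4, r·a mod 6 = 2 ∉ I]

No, I is not an ideal of ℤ_6


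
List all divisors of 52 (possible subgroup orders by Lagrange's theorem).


Lagrange's theorem: |H| divides |G|
|G| = 52
Divisors of 52: 1, 2, 4, 13, 26, 52

Possible subgroup orders: {1, 2, 4, 13, 26, 52}


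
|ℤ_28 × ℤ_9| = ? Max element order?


|ℤ_28 × ℤ_9| = 28 × 9 = 252
Max element order = lcm(28,9) = 252
Cyclic? Yes (gcd=1)

|ℤ_28×ℤ_9| = 252, max element order = 252


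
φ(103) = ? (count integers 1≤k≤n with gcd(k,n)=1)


Factor n: 103 = 103
φ(n) = n · ∏(1 - 1/p) over distinct primes p | n
φ(103) = 103 · (1 - 1/103) = 102

φ(103) = 102


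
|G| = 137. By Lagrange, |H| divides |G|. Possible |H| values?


Lagrange's theorem: |H| divides |G|
|G| = 137
Divisors of 137: 1, 137

Possible subgroup orders: {1, 137}


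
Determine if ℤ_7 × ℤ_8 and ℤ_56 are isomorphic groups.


Comparing ℤ_7 × ℤ_8 and ℤ_56:
gcd(7,8) = 1, so ℤ_7 × ℤ_8 ≅ ℤ_56 (CRT)

Yes, ℤ_7 × ℤ_8 ≅ ℤ_56


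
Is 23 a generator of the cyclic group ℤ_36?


g generates ℤ_n iff gcd(g, n) = 1
gcd(23, 36) = 1
Since gcd = 1, 23 is a generator.

Yes, 23 generates ℤ_36


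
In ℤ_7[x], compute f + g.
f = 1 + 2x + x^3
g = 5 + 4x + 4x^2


Add coefficients mod 7:
x^0: 1 + 5 = 6 (mod 7)
x^1: 2 + 4 = 6 (mod 7)
x^2: 0 + 4 = 4 (mod 7)
x^3: 1 + 0 = 1 (mod 7)
Result: 6 + 6x + 4x^2 + x^3

f + g = 6 + 6x + 4x^2 + x^3


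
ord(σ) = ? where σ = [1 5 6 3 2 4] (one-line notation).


Cycle decomposition: (2 5) (3 6 4)
Cycle lengths: 2, 3
Order = lcm(2, 3) = 6

ord(σ) = 6


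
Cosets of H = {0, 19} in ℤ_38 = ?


H = {0, 19}, |H| = 2
Number of cosets = |G|/|H| = 38/2 = 19
0 + H = {0, 19}
1 + H = {1, 20}
2 + H = {2, 21}
3 + H = {3, 22}
4 + H = {4, 23}
5 + H = {5, 24}
6 + H = {6, 25}
7 + H = {7, 26}
8 + H = {8, 27}
9 + H = {9, 28}
10 + H = {10, 29}
11 + H = {11, 30}
12 + H = {12, 31}
13 + H = {13, 32}
14 + H = {14, 33}
15 + H = {15, 34}
16 + H = {16, 35}
17 + H = {17, 36}
18 + H = {18, 37}

Cosets: 0+H={0,19}; 1+H={1,20}; 2+H={2,21}; 3+H={3,22}; 4+H={4,23}; 5+H={5,24}; 6+H={6,25}; 7+H={7,26}; 8+H={8,27}; 9+H={9,28}; 10+H={10,29}; 11+H={11,30}; 12+H={12,31}; 13+H={13,32}; 14+H={14,33}; 15+H={15,34}; 16+H={16,35}; 17+H={17,36}; 18+H={18,37}


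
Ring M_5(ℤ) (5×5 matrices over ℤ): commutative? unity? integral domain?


Matrix multiplication is non-commutative for n ≥ 2; the identity matrix I is the unity; singular matrices give zero divisors, so not an integral domain
Commutative: No
Integral domain: No
Has unity: Yes

M_5(ℤ) (5×5 matrices over ℤ): Commutative=No, Unity=Yes


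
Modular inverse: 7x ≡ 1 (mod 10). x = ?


Use the extended Euclidean algorithm to write 1 = 7·s + 10·t; then s mod 10 is the inverse.
Euclidean algorithm:
  7 = 0·10 + 7
  10 = 1·7 + 3
  7 = 2·3 + 1
  3 = 3·1 + 0
gcd(7,10) = 1
Back-substitution gives: 7·(3) + 10·(-2) = 1
So 7⁻¹ ≡ 3 ≡ 3 (mod 10)
Check: 7 × 3 = 21 ≡ 1 (mod 10) ✓

7⁻¹ ≡ 3 (mod 10)


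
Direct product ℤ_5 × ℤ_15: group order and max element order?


|ℤ_5 × ℤ_15| = 5 × 15 = 75
Max element order = lcm(5,15) = 15
Cyclic? No (gcd=5)

|ℤ_5×ℤ_15| = 75, max element order = 15


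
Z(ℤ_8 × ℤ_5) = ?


Z(G) = {g ∈ G | gx = xg for all x ∈ G}
Direct product of abelian groups is abelian, so Z(G) = G

Z(ℤ_8 × ℤ_5) = ℤ_8 × ℤ_5


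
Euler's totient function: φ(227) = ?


Factor n: 227 = 227
φ(n) = n · ∏(1 - 1/p) over distinct primes p | n
φ(227) = 227 · (1 - 1/227) = 226

φ(227) = 226


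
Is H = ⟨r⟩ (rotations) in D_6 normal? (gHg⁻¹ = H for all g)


H = ⟨r⟩ (rotations) in D_6
The rotation subgroup ⟨r⟩ has index 2 in D_6, so it is normal

Yes, normal subgroup


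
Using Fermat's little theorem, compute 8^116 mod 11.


Fermat's little theorem: if p is prime and gcd(a,p)=1, then a^(p-1) ≡ 1 (mod p)
p = 11 is prime, gcd(8,11) = 1
Reduce exponent: 116 mod 10 = 6
So 8^116 ≡ 8^6 (mod 11)
8^6 mod 11 = 3

8^116 ≡ 3 (mod 11)


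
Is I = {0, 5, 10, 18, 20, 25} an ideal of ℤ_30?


Check ideal conditions for I = {0, 5, 10, 18, 20, 25} in ℤ_30:
(1) I is an additive subgroup? No
(2) For r ∈ ℤ_30 and a ∈ I: r·a ∈ I? No  [counterexample: r=2, a=18, r·a mod 30 = 6 ∉ I]

No, I is not an ideal of ℤ_30


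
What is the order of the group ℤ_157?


ℤ_n has n elements.

|ℤ_157| = 157


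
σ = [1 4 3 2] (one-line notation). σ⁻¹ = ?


To find σ⁻¹, swap domain and range:
σ(1) = 1 → σ⁻¹(1) = 1
σ(2) = 4 → σ⁻¹(4) = 2
σ(3) = 3 → σ⁻¹(3) = 3
σ(4) = 2 → σ⁻¹(2) = 4

σ⁻¹ = [1 4 3 2]


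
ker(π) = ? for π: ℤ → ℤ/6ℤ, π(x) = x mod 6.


Kernel = preimage of identity
ker(π) = multiples of 6 = 6ℤ

ker(π) = 6ℤ


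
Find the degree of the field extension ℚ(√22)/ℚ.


√22 has minimal polynomial x² - 22 (irreducible over ℚ since 22 is squarefree)

[ℚ(√22)/ℚ] = 2


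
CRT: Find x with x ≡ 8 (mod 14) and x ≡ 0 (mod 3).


m₁ = 14, m₂ = 3, gcd = 1, so CRT applies. M = m₁·m₂ = 42
Let M₁ = M/m₁ = 3, M₂ = M/m₂ = 14
Find y₁ ≡ M₁⁻¹ (mod m₁): 3⁻¹ ≡ 5 (mod 14)
Find y₂ ≡ M₂⁻¹ (mod m₂): 14⁻¹ ≡ 2 (mod 3)
x = a₁·M₁·y₁ + a₂·M₂·y₂ = 8·3·5 + 0·14·2 = 120
Reduce mod 42: x ≡ 36
Check: 36 mod 14 = 8 ✓, 36 mod 3 = 0 ✓

x ≡ 36 (mod 42)


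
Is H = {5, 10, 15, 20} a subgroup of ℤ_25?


Subgroup test for H = {5, 10, 15, 20} in (ℤ_25, +):
(1) 0 ∈ H? No
(2) Closure: for all a,b ∈ H, (a+b) mod 25 ∈ H? No  [counterexample: 5 + 20 = 0 ∉ H]
(3) Inverses: for all a ∈ H, -a mod 25 ∈ H? Yes

No, H is not a subgroup of ℤ_25


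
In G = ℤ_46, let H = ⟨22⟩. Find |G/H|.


|⟨22⟩| = n / gcd(22, 46) = 46 / 2 = 23
H is normal (ℤ_46 is abelian).
|G/H| = |G| / |H| = 46 / 23 = 2

|G/H| = 2


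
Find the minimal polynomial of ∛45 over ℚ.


∛45 satisfies x³ - 45 = 0, irreducible over ℚ (no rational root; 45 is not a perfect cube)

Minimal polynomial: x³ - 45


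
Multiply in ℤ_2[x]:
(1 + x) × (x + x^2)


Expand and collect like terms; reduce coefficients mod 2:
x^0: 1·0 = 0 ≡ 0 (mod 2)
x^1: 1·1 + 1·0 = 1 ≡ 1 (mod 2)
x^2: 1·1 + 1·1 = 2 ≡ 0 (mod 2)
x^3: 1·1 = 1 ≡ 1 (mod 2)
Result: x + x^3

f · g = x + x^3


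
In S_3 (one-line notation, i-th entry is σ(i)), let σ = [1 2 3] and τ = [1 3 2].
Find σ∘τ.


σ∘τ: apply τ first, then σ
1 →τ 1 →σ 1
2 →τ 3 →σ 3
3 →τ 2 →σ 2

σ∘τ = [1 3 2]


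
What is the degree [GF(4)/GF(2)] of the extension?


GF(4) = GF(2^2), so the extension degree is 2

[GF(4)/GF(2)] = 2


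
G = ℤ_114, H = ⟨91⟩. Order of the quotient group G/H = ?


|⟨91⟩| = n / gcd(91, 114) = 114 / 1 = 114
H is normal (ℤ_114 is abelian).
|G/H| = |G| / |H| = 114 / 114 = 1

|G/H| = 1


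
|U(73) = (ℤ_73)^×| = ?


U(n) is the group of units mod n; |U(n)| = φ(n)
|U(73)| = φ(73) = 72

|U(73) = (ℤ_73)^×| = 72


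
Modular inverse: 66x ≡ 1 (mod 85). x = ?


Use the extended Euclidean algorithm to write 1 = 66·s + 85·t; then s mod 85 is the inverse.
Euclidean algorithm:
  66 = 0·85 + 66
  85 = 1·66 + 19
  66 = 3·19 + 9
  19 = 2·9 + 1
  9 = 9·1 + 0
gcd(66,85) = 1
Back-substitution gives: 66·(-9) + 85·(7) = 1
So 66⁻¹ ≡ -9 ≡ 76 (mod 85)
Check: 66 × 76 = 5016 ≡ 1 (mod 85) ✓

66⁻¹ ≡ 76 (mod 85)


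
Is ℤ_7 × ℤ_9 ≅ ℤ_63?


Comparing ℤ_7 × ℤ_9 and ℤ_63:
gcd(7,9) = 1, so ℤ_7 × ℤ_9 ≅ ℤ_63 (CRT)

Yes, ℤ_7 × ℤ_9 ≅ ℤ_63


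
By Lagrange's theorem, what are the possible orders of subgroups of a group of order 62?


Lagrange's theorem: |H| divides |G|
|G| = 62
Divisors of 62: 1, 2, 31, 62

Possible subgroup orders: {1, 2, 31, 62}


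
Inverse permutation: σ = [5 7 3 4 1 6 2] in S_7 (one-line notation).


To find σ⁻¹, swap domain and range:
σ(1) = 5 → σ⁻¹(5) = 1
σ(2) = 7 → σ⁻¹(7) = 2
σ(3) = 3 → σ⁻¹(3) = 3
σ(4) = 4 → σ⁻¹(4) = 4
σ(5) = 1 → σ⁻¹(1) = 5
σ(6) = 6 → σ⁻¹(6) = 6
σ(7) = 2 → σ⁻¹(2) = 7

σ⁻¹ = [5 7 3 4 1 6 2]


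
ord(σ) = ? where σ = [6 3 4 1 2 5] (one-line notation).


Cycle decomposition: (1 6 5 2 3 4)
Cycle lengths: 6
Order = lcm(6) = 6

ord(σ) = 6


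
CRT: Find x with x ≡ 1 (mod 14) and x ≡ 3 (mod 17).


m₁ = 14, m₂ = 17, gcd = 1, so CRT applies. M = m₁·m₂ = 238
Let M₁ = M/m₁ = 17, M₂ = M/m₂ = 14
Find y₁ ≡ M₁⁻¹ (mod m₁): 17⁻¹ ≡ 5 (mod 14)
Find y₂ ≡ M₂⁻¹ (mod m₂): 14⁻¹ ≡ 11 (mod 17)
x = a₁·M₁·y₁ + a₂·M₂·y₂ = 1·17·5 + 3·14·11 = 547
Reduce mod 238: x ≡ 71
Check: 71 mod 14 = 1 ✓, 71 mod 17 = 3 ✓

x ≡ 71 (mod 238)


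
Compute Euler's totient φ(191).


Factor n: 191 = 191
φ(n) = n · ∏(1 - 1/p) over distinct primes p | n
φ(191) = 191 · (1 - 1/191) = 190

φ(191) = 190


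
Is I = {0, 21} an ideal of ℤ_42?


Check ideal conditions for I = {0, 21} in ℤ_42:
(1) I is an additive subgroup? Yes
(2) For r ∈ ℤ_42 and a ∈ I: r·a ∈ I? Yes

Yes, I is an ideal of ℤ_42


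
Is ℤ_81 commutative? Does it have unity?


ℤ_81 is a commutative ring with unity 1; 81 = 3×27 is composite, so 3·27 ≡ 0 gives zero divisors (not an integral domain)
Commutative: Yes
Integral domain: No
Has unity: Yes

ℤ_81: Commutative=Yes, Unity=Yes


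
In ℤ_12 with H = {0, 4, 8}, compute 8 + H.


8 + H = {8 + h (mod 12) : h ∈ H}
8+0=8, 8+4=0, 8+8=4
8 + H = {0, 4, 8} = 0 + H

8 + H = {0, 4, 8}


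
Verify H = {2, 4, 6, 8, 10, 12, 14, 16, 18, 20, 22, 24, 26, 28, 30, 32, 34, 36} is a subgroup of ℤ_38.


Subgroup test for H = {2, 4, 6, 8, 10, 12, 14, 16, 18, 20, 22, 24, 26, 28, 30, 32, 34, 36} in (ℤ_38, +):
(1) 0 ∈ H? No
(2) Closure: for all a,b ∈ H, (a+b) mod 38 ∈ H? No  [counterexample: 2 + 36 = 0 ∉ H]
(3) Inverses: for all a ∈ H, -a mod 38 ∈ H? Yes

No, H is not a subgroup of ℤ_38


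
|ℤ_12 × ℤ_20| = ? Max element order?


|ℤ_12 × ℤ_20| = 12 × 20 = 240
Max element order = lcm(12,20) = 60
Cyclic? No (gcd=4)

|ℤ_12×ℤ_20| = 240, max element order = 60


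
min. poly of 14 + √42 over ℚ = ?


Let α = 14 + √42. Then α - 14 = √42, so (α - 14)² = 42, giving α² - 28α + 154 = 0. Degree 2 and α ∉ ℚ, so this is the minimal polynomial.

Minimal polynomial: x² - 28x + 154


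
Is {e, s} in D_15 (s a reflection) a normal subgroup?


H = {e, s} in D_15 (s a reflection)
r·s·r⁻¹ = sr⁻² ≠ s for n ≥ 3, so {e, s} is not closed under conjugation

No, not a normal subgroup


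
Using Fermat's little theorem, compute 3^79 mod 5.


Fermat's little theorem: if p is prime and gcd(a,p)=1, then a^(p-1) ≡ 1 (mod p)
p = 5 is prime, gcd(3,5) = 1
Reduce exponent: 79 mod 4 = 3
So 3^79 ≡ 3^3 (mod 5)
3^3 mod 5 = 2

3^79 ≡ 2 (mod 5)


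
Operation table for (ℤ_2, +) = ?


Elements: {0, 1}
Operation: addition mod 2
Entry (a, b) = (a + b) mod 2

Cayley table:
  | 0 | 1
0 | 0 | 1
1 | 1 | 0


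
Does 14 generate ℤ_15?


g generates ℤ_n iff gcd(g, n) = 1
gcd(14, 15) = 1
Since gcd = 1, 14 is a generator.

Yes, 14 generates ℤ_15


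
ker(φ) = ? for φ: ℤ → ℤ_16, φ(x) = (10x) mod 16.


Kernel = preimage of identity
ker(φ) = {x ∈ ℤ : 10x ≡ 0 (mod 16)}. gcd(10,16) = 2, so 10x ≡ 0 (mod 16) ⟺ x ≡ 0 (mod 16/2 = 8). Hence ker(φ) = 8ℤ

ker(φ) = 8ℤ


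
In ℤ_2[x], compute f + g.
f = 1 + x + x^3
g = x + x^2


Add coefficients mod 2:
x^0: 1 + 0 = 1 (mod 2)
x^1: 1 + 1 = 0 (mod 2)
x^2: 0 + 1 = 1 (mod 2)
x^3: 1 + 0 = 1 (mod 2)
Result: 1 + x^2 + x^3

f + g = 1 + x^2 + x^3


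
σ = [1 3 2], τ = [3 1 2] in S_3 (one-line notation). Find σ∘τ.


σ∘τ: apply τ first, then σ
1 →τ 3 →σ 2
2 →τ 1 →σ 1
3 →τ 2 →σ 3

σ∘τ = [2 1 3]


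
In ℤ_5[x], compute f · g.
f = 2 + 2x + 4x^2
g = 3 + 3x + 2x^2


Expand and collect like terms; reduce coefficients mod 5:
x^0: 2·3 = 6 ≡ 1 (mod 5)
x^1: 2·3 + 2·3 = 12 ≡ 2 (mod 5)
x^2: 2·2 + 2·3 + 4·3 = 22 ≡ 2 (mod 5)
x^3: 2·2 + 4·3 = 16 ≡ 1 (mod 5)
x^4: 4·2 = 8 ≡ 3 (mod 5)
Result: 1 + 2x + 2x^2 + x^3 + 3x^4

f · g = 1 + 2x + 2x^2 + x^3 + 3x^4


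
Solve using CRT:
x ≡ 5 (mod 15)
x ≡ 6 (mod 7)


m₁ = 15, m₂ = 7, gcd = 1, so CRT applies. M = m₁·m₂ = 105
Let M₁ = M/m₁ = 7, M₂ = M/m₂ = 15
Find y₁ ≡ M₁⁻¹ (mod m₁): 7⁻¹ ≡ 13 (mod 15)
Find y₂ ≡ M₂⁻¹ (mod m₂): 15⁻¹ ≡ 1 (mod 7)
x = a₁·M₁·y₁ + a₂·M₂·y₂ = 5·7·13 + 6·15·1 = 545
Reduce mod 105: x ≡ 20
Check: 20 mod 15 = 5 ✓, 20 mod 7 = 6 ✓

x ≡ 20 (mod 105)


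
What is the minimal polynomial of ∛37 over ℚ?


∛37 satisfies x³ - 37 = 0, irreducible over ℚ (no rational root; 37 is not a perfect cube)

Minimal polynomial: x³ - 37


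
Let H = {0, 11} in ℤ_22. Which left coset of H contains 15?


15 + H = {15 + h (mod 22) : h ∈ H}
15+0=15, 15+11=4
15 + H = {4, 15} = 4 + H

15 + H = {4, 15}


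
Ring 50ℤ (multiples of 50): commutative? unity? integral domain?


50ℤ is a commutative ring under +,× but has no multiplicative identity (1 ∉ 50ℤ); it has no zero divisors, but without unity it is not an integral domain
Commutative: Yes
Integral domain: No
Has unity: No

50ℤ (multiples of 50): Commutative=Yes, Unity=No


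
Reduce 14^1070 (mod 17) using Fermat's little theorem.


Fermat's little theorem: if p is prime and gcd(a,p)=1, then a^(p-1) ≡ 1 (mod p)
p = 17 is prime, gcd(14,17) = 1
Reduce exponent: 1070 mod 16 = 14
So 14^1070 ≡ 14^14 (mod 17)
14^14 mod 17 = 2

14^1070 ≡ 2 (mod 17)


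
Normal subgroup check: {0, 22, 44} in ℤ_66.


H = {0, 22, 44} in ℤ_66
ℤ_66 is abelian; every subgroup of an abelian group is normal

Yes, normal subgroup


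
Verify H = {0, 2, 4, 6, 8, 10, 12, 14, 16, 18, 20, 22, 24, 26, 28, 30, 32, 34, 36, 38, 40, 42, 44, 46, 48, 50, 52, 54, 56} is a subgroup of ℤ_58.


Subgroup test for H = {0, 2, 4, 6, 8, 10, 12, 14, 16, 18, 20, 22, 24, 26, 28, 30, 32, 34, 36, 38, 40, 42, 44, 46, 48, 50, 52, 54, 56} in (ℤ_58, +):
(1) 0 ∈ H? Yes
(2) Closure: for all a,b ∈ H, (a+b) mod 58 ∈ H? Yes
(3) Inverses: for all a ∈ H, -a mod 58 ∈ H? Yes

Yes, H is a subgroup of ℤ_58


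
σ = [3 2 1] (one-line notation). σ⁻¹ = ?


To find σ⁻¹, swap domain and range:
σ(1) = 3 → σ⁻¹(3) = 1
σ(2) = 2 → σ⁻¹(2) = 2
σ(3) = 1 → σ⁻¹(1) = 3

σ⁻¹ = [3 2 1]


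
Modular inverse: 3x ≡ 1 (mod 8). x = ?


Use the extended Euclidean algorithm to write 1 = 3·s + 8·t; then s mod 8 is the inverse.
Euclidean algorithm:
  3 = 0·8 + 3
  8 = 2·3 + 2
  3 = 1·2 + 1
  2 = 2·1 + 0
gcd(3,8) = 1
Back-substitution gives: 3·(3) + 8·(-1) = 1
So 3⁻¹ ≡ 3 ≡ 3 (mod 8)
Check: 3 × 3 = 9 ≡ 1 (mod 8) ✓

3⁻¹ ≡ 3 (mod 8)


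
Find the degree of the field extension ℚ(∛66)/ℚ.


∛66 has minimal polynomial x³ - 66 (irreducible over ℚ since 66 is not a perfect cube)

[ℚ(∛66)/ℚ] = 3


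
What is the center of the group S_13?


Z(G) = {g ∈ G | gx = xg for all x ∈ G}
S_n is non-abelian for n ≥ 3; Z(S_13) is trivial

Z(S_13) = {e}


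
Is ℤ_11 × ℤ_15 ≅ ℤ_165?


Comparing ℤ_11 × ℤ_15 and ℤ_165:
gcd(11,15) = 1, so ℤ_11 × ℤ_15 ≅ ℤ_165 (CRT)

Yes, ℤ_11 × ℤ_15 ≅ ℤ_165


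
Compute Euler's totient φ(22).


φ(n) = count of k ∈ {1,...,n} with gcd(k,n)=1
Coprimes to 22: {1, 3, 5, 7, 9, 13, 15, 17, 19, 21}
Count: 10

φ(22) = 10


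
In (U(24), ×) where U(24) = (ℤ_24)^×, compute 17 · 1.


Operation: multiplication mod 24
17 · 1 = (a × b) mod 24 with a = 17, b = 1

17 · 1 = 17


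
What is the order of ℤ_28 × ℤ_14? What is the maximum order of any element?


|ℤ_28 × ℤ_14| = 28 × 14 = 392
Max element order = lcm(28,14) = 28
Cyclic? No (gcd=14)

|ℤ_28×ℤ_14| = 392, max element order = 28


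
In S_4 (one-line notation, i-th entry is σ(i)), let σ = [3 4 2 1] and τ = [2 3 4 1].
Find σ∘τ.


σ∘τ: apply τ first, then σ
1 →τ 2 →σ 4
2 →τ 3 →σ 2
3 →τ 4 →σ 1
4 →τ 1 →σ 3

σ∘τ = [4 2 1 3]


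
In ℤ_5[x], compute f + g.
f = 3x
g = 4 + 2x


Add coefficients mod 5:
x^0: 0 + 4 = 4 (mod 5)
x^1: 3 + 2 = 0 (mod 5)
Result: 4

f + g = 4


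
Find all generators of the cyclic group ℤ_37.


g generates ℤ_n iff gcd(g,n) = 1
Prime factors of 37: 37
Generators are g ∈ {1,...,36} not divisible by any of these primes.
Generators: {1, 2, 3, 4, 5, 6, 7, 8, 9, 10, 11, 12, 13, 14, 15, 16, 17, 18, 19, 20, 21, 22, 23, 24, 25, 26, 27, 28, 29, 30, 31, 32, 33, 34, 35, 36}
Number of generators = φ(37) = 36

Generators of ℤ_37 = {1, 2, 3, 4, 5, 6, 7, 8, 9, 10, 11, 12, 13, 14, 15, 16, 17, 18, 19, 20, 21, 22, 23, 24, 25, 26, 27, 28, 29, 30, 31, 32, 33, 34, 35, 36}


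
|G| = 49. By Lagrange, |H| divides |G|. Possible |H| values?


Lagrange's theorem: |H| divides |G|
|G| = 49
Divisors of 49: 1, 7, 49

Possible subgroup orders: {1, 7, 49}


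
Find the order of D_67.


|D_n| = 2n (n rotations and n reflections)
|D_67| = 2×67 = 134

|D_67| = 134


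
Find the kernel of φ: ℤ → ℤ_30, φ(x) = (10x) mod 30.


Kernel = preimage of identity
ker(φ) = {x ∈ ℤ : 10x ≡ 0 (mod 30)}. gcd(10,30) = 10, so 10x ≡ 0 (mod 30) ⟺ x ≡ 0 (mod 30/10 = 3). Hence ker(φ) = 3ℤ

ker(φ) = 3ℤ


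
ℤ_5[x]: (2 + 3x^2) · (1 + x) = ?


Expand and collect like terms; reduce coefficients mod 5:
x^0: 2·1 = 2 ≡ 2 (mod 5)
x^1: 2·1 + 0·1 = 2 ≡ 2 (mod 5)
x^2: 0·1 + 3·1 = 3 ≡ 3 (mod 5)
x^3: 3·1 = 3 ≡ 3 (mod 5)
Result: 2 + 2x + 3x^2 + 3x^3

f · g = 2 + 2x + 3x^2 + 3x^3


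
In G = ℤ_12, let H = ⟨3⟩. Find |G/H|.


|⟨3⟩| = n / gcd(3, 12) = 12 / 3 = 4
H is normal (ℤ_12 is abelian).
|G/H| = |G| / |H| = 12 / 4 = 3

|G/H| = 3


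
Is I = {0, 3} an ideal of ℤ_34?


Check ideal conditions for I = {0, 3} in ℤ_34:
(1) I is an additive subgroup? No
(2) For r ∈ ℤ_34 and a ∈ I: r·a ∈ I? No  [counterexample: r=2, a=3, r·a mod 34 = 6 ∉ I]

No, I is not an ideal of ℤ_34


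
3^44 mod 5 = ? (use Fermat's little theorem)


Fermat's little theorem: if p is prime and gcd(a,p)=1, then a^(p-1) ≡ 1 (mod p)
p = 5 is prime, gcd(3,5) = 1
Reduce exponent: 44 mod 4 = 0
So 3^44 ≡ 3^0 (mod 5)
3^0 = 1

3^44 ≡ 1 (mod 5)


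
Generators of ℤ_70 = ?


g generates ℤ_n iff gcd(g,n) = 1
Prime factors of 70: 2, 5, 7
Generators are g ∈ {1,...,69} not divisible by any of these primes.
Generators: {1, 3, 9, 11, 13, 17, 19, 23, 27, 29, 31, 33, 37, 39, 41, 43, 47, 51, 53, 57, 59, 61, 67, 69}
Number of generators = φ(70) = 24

Generators of ℤ_70 = {1, 3, 9, 11, 13, 17, 19, 23, 27, 29, 31, 33, 37, 39, 41, 43, 47, 51, 53, 57, 59, 61, 67, 69}


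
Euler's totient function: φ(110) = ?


Factor n: 110 = 2 × 5 × 11
φ(n) = n · ∏(1 - 1/p) over distinct primes p | n
φ(110) = 110 · (1 - 1/2) · (1 - 1/5) · (1 - 1/11) = 40

φ(110) = 40


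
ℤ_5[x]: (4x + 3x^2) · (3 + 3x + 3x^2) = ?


Expand and collect like terms; reduce coefficients mod 5:
x^0: 0·3 = 0 ≡ 0 (mod 5)
x^1: 0·3 + 4·3 = 12 ≡ 2 (mod 5)
x^2: 0·3 + 4·3 + 3·3 = 21 ≡ 1 (mod 5)
x^3: 4·3 + 3·3 = 21 ≡ 1 (mod 5)
x^4: 3·3 = 9 ≡ 4 (mod 5)
Result: 2x + x^2 + x^3 + 4x^4

f · g = 2x + x^2 + x^3 + 4x^4


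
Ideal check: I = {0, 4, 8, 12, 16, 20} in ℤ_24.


Check ideal conditions for I = {0, 4, 8, 12, 16, 20} in ℤ_24:
(1) I is an additive subgroup? Yes
(2) For r ∈ ℤ_24 and a ∈ I: r·a ∈ I? Yes

Yes, I is an ideal of ℤ_24


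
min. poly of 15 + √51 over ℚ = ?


Let α = 15 + √51. Then α - 15 = √51, so (α - 15)² = 51, giving α² - 30α + 174 = 0. Degree 2 and α ∉ ℚ, so this is the minimal polynomial.

Minimal polynomial: x² - 30x + 174


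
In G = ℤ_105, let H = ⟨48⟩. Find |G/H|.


|⟨48⟩| = n / gcd(48, 105) = 105 / 3 = 35
H is normal (ℤ_105 is abelian).
|G/H| = |G| / |H| = 105 / 35 = 3

|G/H| = 3


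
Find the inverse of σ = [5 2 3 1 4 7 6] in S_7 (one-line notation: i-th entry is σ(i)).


To find σ⁻¹, swap domain and range:
σ(1) = 5 → σ⁻¹(5) = 1
σ(2) = 2 → σ⁻¹(2) = 2
σ(3) = 3 → σ⁻¹(3) = 3
σ(4) = 1 → σ⁻¹(1) = 4
σ(5) = 4 → σ⁻¹(4) = 5
σ(6) = 7 → σ⁻¹(7) = 6
σ(7) = 6 → σ⁻¹(6) = 7

σ⁻¹ = [4 2 3 5 1 7 6]


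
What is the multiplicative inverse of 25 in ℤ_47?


Use the extended Euclidean algorithm to write 1 = 25·s + 47·t; then s mod 47 is the inverse.
Euclidean algorithm:
  25 = 0·47 + 25
  47 = 1·25 + 22
  25 = 1·22 + 3
  22 = 7·3 + 1
  3 = 3·1 + 0
gcd(25,47) = 1
Back-substitution gives: 25·(-15) + 47·(8) = 1
So 25⁻¹ ≡ -15 ≡ 32 (mod 47)
Check: 25 × 32 = 800 ≡ 1 (mod 47) ✓

25⁻¹ ≡ 32 (mod 47)


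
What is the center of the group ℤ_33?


Z(G) = {g ∈ G | gx = xg for all x ∈ G}
ℤ_33 is abelian, so Z(G) = G

Z(ℤ_33) = ℤ_33


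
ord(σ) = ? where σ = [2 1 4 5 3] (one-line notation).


Cycle decomposition: (1 2) (3 4 5)
Cycle lengths: 2, 3
Order = lcm(2, 3) = 6

ord(σ) = 6


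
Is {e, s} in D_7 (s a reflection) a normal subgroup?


H = {e, s} in D_7 (s a reflection)
r·s·r⁻¹ = sr⁻² ≠ s for n ≥ 3, so {e, s} is not closed under conjugation

No, not a normal subgroup


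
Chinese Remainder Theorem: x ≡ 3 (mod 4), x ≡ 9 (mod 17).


m₁ = 4, m₂ = 17, gcd = 1, so CRT applies. M = m₁·m₂ = 68
Let M₁ = M/m₁ = 17, M₂ = M/m₂ = 4
Find y₁ ≡ M₁⁻¹ (mod m₁): 17⁻¹ ≡ 1 (mod 4)
Find y₂ ≡ M₂⁻¹ (mod m₂): 4⁻¹ ≡ 13 (mod 17)
x = a₁·M₁·y₁ + a₂·M₂·y₂ = 3·17·1 + 9·4·13 = 519
Reduce mod 68: x ≡ 43
Check: 43 mod 4 = 3 ✓, 43 mod 17 = 9 ✓

x ≡ 43 (mod 68)


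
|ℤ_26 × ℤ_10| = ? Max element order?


|ℤ_26 × ℤ_10| = 26 × 10 = 260
Max element order = lcm(26,10) = 130
Cyclic? No (gcd=2)

|ℤ_26×ℤ_10| = 260, max element order = 130


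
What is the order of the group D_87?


|D_n| = 2n (n rotations and n reflections)
|D_87| = 2×87 = 174

|D_87| = 174


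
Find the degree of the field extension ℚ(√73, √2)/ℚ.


[ℚ(√73,√2):ℚ] = [ℚ(√73,√2):ℚ(√73)]·[ℚ(√73):ℚ] = 2·2 = 4

[ℚ(√73, √2)/ℚ] = 4


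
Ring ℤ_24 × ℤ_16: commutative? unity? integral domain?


Direct product ring; commutative with unity (1,1); but (1,0)·(0,1) = (0,0) gives zero divisors, so not an integral domain
Commutative: Yes
Integral domain: No
Has unity: Yes

ℤ_24 × ℤ_16: Commutative=Yes, Unity=Yes


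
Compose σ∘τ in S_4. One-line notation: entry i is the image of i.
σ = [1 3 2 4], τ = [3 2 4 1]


σ∘τ: apply τ first, then σ
1 →τ 3 →σ 2
2 →τ 2 →σ 3
3 →τ 4 →σ 4
4 →τ 1 →σ 1

σ∘τ = [2 3 4 1]


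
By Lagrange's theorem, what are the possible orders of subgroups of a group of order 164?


Lagrange's theorem: |H| divides |G|
|G| = 164
Divisors of 164: 1, 2, 4, 41, 82, 164

Possible subgroup orders: {1, 2, 4, 41, 82, 164}


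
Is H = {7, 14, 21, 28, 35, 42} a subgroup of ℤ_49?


Subgroup test for H = {7, 14, 21, 28, 35, 42} in (ℤ_49, +):
(1) 0 ∈ H? No
(2) Closure: for all a,b ∈ H, (a+b) mod 49 ∈ H? No  [counterexample: 7 + 42 = 0 ∉ H]
(3) Inverses: for all a ∈ H, -a mod 49 ∈ H? Yes

No, H is not a subgroup of ℤ_49


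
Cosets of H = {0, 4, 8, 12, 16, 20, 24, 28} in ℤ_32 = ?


H = {0, 4, 8, 12, 16, 20, 24, 28}, |H| = 8
Number of cosets = |G|/|H| = 32/8 = 4
0 + H = {0, 4, 8, 12, 16, 20, 24, 28}
1 + H = {1, 5, 9, 13, 17, 21, 25, 29}
2 + H = {2, 6, 10, 14, 18, 22, 26, 30}
3 + H = {3, 7, 11, 15, 19, 23, 27, 31}

Cosets: 0+H={0,4,8,12,16,20,24,28}; 1+H={1,5,9,13,17,21,25,29}; 2+H={2,6,10,14,18,22,26,30}; 3+H={3,7,11,15,19,23,27,31}


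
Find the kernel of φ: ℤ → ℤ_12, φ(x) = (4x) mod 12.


Kernel = preimage of identity
ker(φ) = {x ∈ ℤ : 4x ≡ 0 (mod 12)}. gcd(4,12) = 4, so 4x ≡ 0 (mod 12) ⟺ x ≡ 0 (mod 12/4 = 3). Hence ker(φ) = 3ℤ

ker(φ) = 3ℤ


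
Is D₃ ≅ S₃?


Comparing D₃ and S₃:
Both are the unique non-abelian group of order 6

Yes, D₃ ≅ S₃


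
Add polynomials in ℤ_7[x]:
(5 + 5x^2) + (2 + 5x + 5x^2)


Add coefficients mod 7:
x^0: 5 + 2 = 0 (mod 7)
x^1: 0 + 5 = 5 (mod 7)
x^2: 5 + 5 = 3 (mod 7)
Result: 5x + 3x^2

f + g = 5x + 3x^2


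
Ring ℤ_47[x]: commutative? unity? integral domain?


ℤ_47 is a field (n prime), so ℤ_47[x] is a commutative integral domain with unity
Commutative: Yes
Integral domain: Yes
Has unity: Yes

ℤ_47[x]: Commutative=Yes, Unity=Yes


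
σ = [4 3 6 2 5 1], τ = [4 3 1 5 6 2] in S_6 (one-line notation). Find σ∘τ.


σ∘τ: apply τ first, then σ
1 →τ 4 →σ 2
2 →τ 3 →σ 6
3 →τ 1 →σ 4
4 →τ 5 →σ 5
5 →τ 6 →σ 1
6 →τ 2 →σ 3

σ∘τ = [2 6 4 5 1 3]


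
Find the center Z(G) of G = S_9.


Z(G) = {g ∈ G | gx = xg for all x ∈ G}
S_n is non-abelian for n ≥ 3; Z(S_9) is trivial

Z(S_9) = {e}


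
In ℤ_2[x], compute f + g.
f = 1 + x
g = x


Add coefficients mod 2:
x^0: 1 + 0 = 1 (mod 2)
x^1: 1 + 1 = 0 (mod 2)
Result: 1

f + g = 1


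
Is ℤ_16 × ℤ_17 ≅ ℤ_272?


Comparing ℤ_16 × ℤ_17 and ℤ_272:
gcd(16,17) = 1, so ℤ_16 × ℤ_17 ≅ ℤ_272 (CRT)

Yes, ℤ_16 × ℤ_17 ≅ ℤ_272


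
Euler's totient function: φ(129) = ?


Factor n: 129 = 3 × 43
φ(n) = n · ∏(1 - 1/p) over distinct primes p | n
φ(129) = 129 · (1 - 1/3) · (1 - 1/43) = 84

φ(129) = 84


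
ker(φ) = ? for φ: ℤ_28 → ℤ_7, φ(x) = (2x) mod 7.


Kernel = preimage of identity
ker(φ) = {x ∈ ℤ_28 : 2x ≡ 0 (mod 7)}. Since 7 | 28, φ is well-defined. The kernel is the cyclic subgroup ⟨7⟩ of ℤ_28 (order 4), i.e. {0, 7, 14, 21}

ker(φ) = {0, 7, 14, 21}


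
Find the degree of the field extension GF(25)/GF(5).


GF(25) = GF(5^2), so the extension degree is 2

[GF(25)/GF(5)] = 2


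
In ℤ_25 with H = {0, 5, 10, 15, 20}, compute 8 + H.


8 + H = {8 + h (mod 25) : h ∈ H}
8+0=8, 8+5=13, 8+10=18, 8+15=23, 8+20=3
8 + H = {3, 8, 13, 18, 23} = 3 + H

8 + H = {3, 8, 13, 18, 23}


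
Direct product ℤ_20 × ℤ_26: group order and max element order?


|ℤ_20 × ℤ_26| = 20 × 26 = 520
Max element order = lcm(20,26) = 260
Cyclic? No (gcd=2)

|ℤ_20×ℤ_26| = 520, max element order = 260


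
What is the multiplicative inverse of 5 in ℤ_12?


Use the extended Euclidean algorithm to write 1 = 5·s + 12·t; then s mod 12 is the inverse.
Euclidean algorithm:
  5 = 0·12 + 5
  12 = 2·5 + 2
  5 = 2·2 + 1
  2 = 2·1 + 0
gcd(5,12) = 1
Back-substitution gives: 5·(5) + 12·(-2) = 1
So 5⁻¹ ≡ 5 ≡ 5 (mod 12)
Check: 5 × 5 = 25 ≡ 1 (mod 12) ✓

5⁻¹ ≡ 5 (mod 12)


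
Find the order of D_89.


|D_n| = 2n (n rotations and n reflections)
|D_89| = 2×89 = 178

|D_89| = 178


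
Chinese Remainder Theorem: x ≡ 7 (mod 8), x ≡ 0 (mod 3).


m₁ = 8, m₂ = 3, gcd = 1, so CRT applies. M = m₁·m₂ = 24
Let M₁ = M/m₁ = 3, M₂ = M/m₂ = 8
Find y₁ ≡ M₁⁻¹ (mod m₁): 3⁻¹ ≡ 3 (mod 8)
Find y₂ ≡ M₂⁻¹ (mod m₂): 8⁻¹ ≡ 2 (mod 3)
x = a₁·M₁·y₁ + a₂·M₂·y₂ = 7·3·3 + 0·8·2 = 63
Reduce mod 24: x ≡ 15
Check: 15 mod 8 = 7 ✓, 15 mod 3 = 0 ✓

x ≡ 15 (mod 24)


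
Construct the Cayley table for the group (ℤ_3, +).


Elements: {0, 1, 2}
Operation: addition mod 3
Entry (a, b) = (a + b) mod 3

Cayley table:
  | 0 | 1 | 2
0 | 0 | 1 | 2
1 | 1 | 2 | 0
2 | 2 | 0 | 1


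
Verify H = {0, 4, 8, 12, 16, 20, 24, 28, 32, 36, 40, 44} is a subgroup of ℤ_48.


Subgroup test for H = {0, 4, 8, 12, 16, 20, 24, 28, 32, 36, 40, 44} in (ℤ_48, +):
(1) 0 ∈ H? Yes
(2) Closure: for all a,b ∈ H, (a+b) mod 48 ∈ H? Yes
(3) Inverses: for all a ∈ H, -a mod 48 ∈ H? Yes

Yes, H is a subgroup of ℤ_48


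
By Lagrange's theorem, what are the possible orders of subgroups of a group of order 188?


Lagrange's theorem: |H| divides |G|
|G| = 188
Divisors of 188: 1, 2, 4, 47, 94, 188

Possible subgroup orders: {1, 2, 4, 47, 94, 188}


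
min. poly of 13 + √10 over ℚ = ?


Let α = 13 + √10. Then α - 13 = √10, so (α - 13)² = 10, giving α² - 26α + 159 = 0. Degree 2 and α ∉ ℚ, so this is the minimal polynomial.

Minimal polynomial: x² - 26x + 159


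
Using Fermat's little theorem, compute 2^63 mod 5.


Fermat's little theorem: if p is prime and gcd(a,p)=1, then a^(p-1) ≡ 1 (mod p)
p = 5 is prime, gcd(2,5) = 1
Reduce exponent: 63 mod 4 = 3
So 2^63 ≡ 2^3 (mod 5)
2^3 mod 5 = 3

2^63 ≡ 3 (mod 5)


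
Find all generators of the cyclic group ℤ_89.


g generates ℤ_n iff gcd(g,n) = 1
Prime factors of 89: 89
Generators are g ∈ {1,...,88} not divisible by any of these primes.
Generators: {1, 2, 3, 4, 5, 6, 7, 8, 9, 10, 11, 12, 13, 14, 15, 16, 17, 18, 19, 20, 21, 22, 23, 24, 25, 26, 27, 28, 29, 30, 31, 32, 33, 34, 35, 36, 37, 38, 39, 40, 41, 42, 43, 44, 45, 46, 47, 48, 49, 50, 51, 52, 53, 54, 55, 56, 57, 58, 59, 60, 61, 62, 63, 64, 65, 66, 67, 68, 69, 70, 71, 72, 73, 74, 75, 76, 77, 78, 79, 80, 81, 82, 83, 84, 85, 86, 87, 88}
Number of generators = φ(89) = 88

Generators of ℤ_89 = {1, 2, 3, 4, 5, 6, 7, 8, 9, 10, 11, 12, 13, 14, 15, 16, 17, 18, 19, 20, 21, 22, 23, 24, 25, 26, 27, 28, 29, 30, 31, 32, 33, 34, 35, 36, 37, 38, 39, 40, 41, 42, 43, 44, 45, 46, 47, 48, 49, 50, 51, 52, 53, 54, 55, 56, 57, 58, 59, 60, 61, 62, 63, 64, 65, 66, 67, 68, 69, 70, 71, 72, 73, 74, 75, 76, 77, 78, 79, 80, 81, 82, 83, 84, 85, 86, 87, 88}


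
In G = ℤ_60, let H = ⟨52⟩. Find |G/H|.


|⟨52⟩| = n / gcd(52, 60) = 60 / 4 = 15
H is normal (ℤ_60 is abelian).
|G/H| = |G| / |H| = 60 / 15 = 4

|G/H| = 4


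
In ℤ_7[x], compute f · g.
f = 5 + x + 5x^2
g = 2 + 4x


Expand and collect like terms; reduce coefficients mod 7:
x^0: 5·2 = 10 ≡ 3 (mod 7)
x^1: 5·4 + 1·2 = 22 ≡ 1 (mod 7)
x^2: 1·4 + 5·2 = 14 ≡ 0 (mod 7)
x^3: 5·4 = 20 ≡ 6 (mod 7)
Result: 3 + x + 6x^3

f · g = 3 + x + 6x^3


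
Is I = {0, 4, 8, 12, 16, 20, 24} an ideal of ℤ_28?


Check ideal conditions for I = {0, 4, 8, 12, 16, 20, 24} in ℤ_28:
(1) I is an additive subgroup? Yes
(2) For r ∈ ℤ_28 and a ∈ I: r·a ∈ I? Yes

Yes, I is an ideal of ℤ_28


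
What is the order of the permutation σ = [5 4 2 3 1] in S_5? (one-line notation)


Cycle decomposition: (1 5) (2 4 3)
Cycle lengths: 2, 3
Order = lcm(2, 3) = 6

ord(σ) = 6


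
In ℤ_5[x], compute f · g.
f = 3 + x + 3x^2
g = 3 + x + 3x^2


Expand and collect like terms; reduce coefficients mod 5:
x^0: 3·3 = 9 ≡ 4 (mod 5)
x^1: 3·1 + 1·3 = 6 ≡ 1 (mod 5)
x^2: 3·3 + 1·1 + 3·3 = 19 ≡ 4 (mod 5)
x^3: 1·3 + 3·1 = 6 ≡ 1 (mod 5)
x^4: 3·3 = 9 ≡ 4 (mod 5)
Result: 4 + x + 4x^2 + x^3 + 4x^4

f · g = 4 + x + 4x^2 + x^3 + 4x^4


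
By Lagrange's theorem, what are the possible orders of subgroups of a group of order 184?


Lagrange's theorem: |H| divides |G|
|G| = 184
Divisors of 184: 1, 2, 4, 8, 23, 46, 92, 184

Possible subgroup orders: {1, 2, 4, 8, 23, 46, 92, 184}


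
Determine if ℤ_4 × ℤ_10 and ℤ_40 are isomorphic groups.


Comparing ℤ_4 × ℤ_10 and ℤ_40:
gcd(4,10) = 2 ≠ 1. Max element order in ℤ_4×ℤ_10 is lcm(4,10) = 20 < 40, so it has no element of order 40

No, ℤ_4 × ℤ_10 ≇ ℤ_40


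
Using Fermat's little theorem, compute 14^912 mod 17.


Fermat's little theorem: if p is prime and gcd(a,p)=1, then a^(p-1) ≡ 1 (mod p)
p = 17 is prime, gcd(14,17) = 1
Reduce exponent: 912 mod 16 = 0
So 14^912 ≡ 14^0 (mod 17)
14^0 = 1

14^912 ≡ 1 (mod 17)


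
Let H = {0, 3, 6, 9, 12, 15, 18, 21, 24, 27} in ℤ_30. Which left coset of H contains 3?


3 + H = {3 + h (mod 30) : h ∈ H}
3+0=3, 3+3=6, 3+6=9, 3+9=12, 3+12=15, 3+15=18, 3+18=21, 3+21=24, 3+24=27, 3+27=0
3 + H = {0, 3, 6, 9, 12, 15, 18, 21, 24, 27} = 0 + H

3 + H = {0, 3, 6, 9, 12, 15, 18, 21, 24, 27}


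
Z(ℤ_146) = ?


Z(G) = {g ∈ G | gx = xg for all x ∈ G}
ℤ_146 is abelian, so Z(G) = G

Z(ℤ_146) = ℤ_146


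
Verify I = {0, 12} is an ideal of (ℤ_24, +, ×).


Check ideal conditions for I = {0, 12} in ℤ_24:
(1) I is an additive subgroup? Yes
(2) For r ∈ ℤ_24 and a ∈ I: r·a ∈ I? Yes

Yes, I is an ideal of ℤ_24


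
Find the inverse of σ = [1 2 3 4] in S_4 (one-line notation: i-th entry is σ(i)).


To find σ⁻¹, swap domain and range:
σ(1) = 1 → σ⁻¹(1) = 1
σ(2) = 2 → σ⁻¹(2) = 2
σ(3) = 3 → σ⁻¹(3) = 3
σ(4) = 4 → σ⁻¹(4) = 4

σ⁻¹ = [1 2 3 4]


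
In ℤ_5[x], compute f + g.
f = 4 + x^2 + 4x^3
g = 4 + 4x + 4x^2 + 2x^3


Add coefficients mod 5:
x^0: 4 + 4 = 3 (mod 5)
x^1: 0 + 4 = 4 (mod 5)
x^2: 1 + 4 = 0 (mod 5)
x^3: 4 + 2 = 1 (mod 5)
Result: 3 + 4x + x^3

f + g = 3 + 4x + x^3


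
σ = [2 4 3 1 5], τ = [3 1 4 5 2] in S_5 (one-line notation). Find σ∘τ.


σ∘τ: apply τ first, then σ
1 →τ 3 →σ 3
2 →τ 1 →σ 2
3 →τ 4 →σ 1
4 →τ 5 →σ 5
5 →τ 2 →σ 4

σ∘τ = [3 2 1 5 4]


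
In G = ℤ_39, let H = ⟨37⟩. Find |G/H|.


|⟨37⟩| = n / gcd(37, 39) = 39 / 1 = 39
H is normal (ℤ_39 is abelian).
|G/H| = |G| / |H| = 39 / 39 = 1

|G/H| = 1


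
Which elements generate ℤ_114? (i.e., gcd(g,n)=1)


g generates ℤ_n iff gcd(g,n) = 1
Prime factors of 114: 2, 3, 19
Generators are g ∈ {1,...,113} not divisible by any of these primes.
Generators: {1, 5, 7, 11, 13, 17, 23, 25, 29, 31, 35, 37, 41, 43, 47, 49, 53, 55, 59, 61, 65, 67, 71, 73, 77, 79, 83, 85, 89, 91, 97, 101, 103, 107, 109, 113}
Number of generators = φ(114) = 36

Generators of ℤ_114 = {1, 5, 7, 11, 13, 17, 23, 25, 29, 31, 35, 37, 41, 43, 47, 49, 53, 55, 59, 61, 65, 67, 71, 73, 77, 79, 83, 85, 89, 91, 97, 101, 103, 107, 109, 113}


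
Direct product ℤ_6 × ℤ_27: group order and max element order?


|ℤ_6 × ℤ_27| = 6 × 27 = 162
Max element order = lcm(6,27) = 54
Cyclic? No (gcd=3)

|ℤ_6×ℤ_27| = 162, max element order = 54


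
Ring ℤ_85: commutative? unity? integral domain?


ℤ_85 is a commutative ring with unity 1; 85 = 5×17 is composite, so 5·17 ≡ 0 gives zero divisors (not an integral domain)
Commutative: Yes
Integral domain: No
Has unity: Yes

ℤ_85: Commutative=Yes, Unity=Yes


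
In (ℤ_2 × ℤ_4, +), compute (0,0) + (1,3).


Operation: componentwise addition mod (2, 4)
(0,0) + (1,3) = ((a₁+b₁) mod 2, (a₂+b₂) mod 4) with a = (0,0), b = (1,3)

(0,0) + (1,3) = (1,3)
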